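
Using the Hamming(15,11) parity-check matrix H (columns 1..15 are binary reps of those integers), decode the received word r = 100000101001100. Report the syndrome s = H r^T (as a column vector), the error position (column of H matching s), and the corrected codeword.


s = (1, 1, 1, 0)^T, error position = 14, corrected codeword c = 100000101001110

Compute s = H r^T mod 2 one row at a time:
  s_1 = 0 + 1 + 0 + 0 + 1 + 1 + 0 + 0 = 3 ≡ 1 (mod 2).
  s_2 = 0 + 0 + 0 + 1 + 1 + 1 + 0 + 0 = 3 ≡ 1 (mod 2).
  s_3 = 0 + 0 + 0 + 1 + 0 + 0 + 0 + 0 = 1 ≡ 1 (mod 2).
  s_4 = 1 + 0 + 0 + 1 + 1 + 0 + 1 + 0 = 4 ≡ 0 (mod 2).
s = (1, 1, 1, 0)^T — this equals column 14 of H (binary 1110), so error is at position 14.
Correct: flip bit 14 of r = 100000101001100 to get c = 100000101001110.


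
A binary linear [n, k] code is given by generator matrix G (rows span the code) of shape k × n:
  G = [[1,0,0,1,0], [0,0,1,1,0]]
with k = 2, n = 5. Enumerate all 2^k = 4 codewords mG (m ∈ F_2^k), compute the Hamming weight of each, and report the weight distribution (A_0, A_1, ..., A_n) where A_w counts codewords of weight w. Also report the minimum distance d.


Weight distribution: A_0 = 1, A_2 = 3. Minimum distance d = 2.

Enumerate all 2^2 = 4 messages m ∈ F_2^2.
For each, compute codeword c = mG in F_2^5, then tally its weight.
  m = 00 → c = 00000, weight = 0.
  m = 10 → c = 10010, weight = 2.
  m = 01 → c = 00110, weight = 2.
  m = 11 → c = 10100, weight = 2.
Tally weights:
  weight 0: 1 codewords.
  weight 2: 3 codewords.
Minimum distance d = smallest w > 0 with A_w > 0 = 2.
Sanity: Σ A_w = 4 = 2^2 = 4 ✓.


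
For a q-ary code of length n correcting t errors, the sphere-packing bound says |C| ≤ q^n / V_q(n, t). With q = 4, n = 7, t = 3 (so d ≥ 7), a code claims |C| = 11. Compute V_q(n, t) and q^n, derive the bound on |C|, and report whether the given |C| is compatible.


V_q(n, t) = 1156, q^n = 16384, Hamming bound = 14, |C| = 11 ≤ bound (satisfied).

Step 1: Compute V_q(n, t) = Σ_{j=0}^3 C(n, j) (q−1)^j.
  j = 0: C(7,0)·(3)^0 = 1·1 = 1.
  j = 1: C(7,1)·(3)^1 = 7·3 = 21.
  j = 2: C(7,2)·(3)^2 = 21·9 = 189.
  j = 3: C(7,3)·(3)^3 = 35·27 = 945.
  V_q(n, t) = 1 + 21 + 189 + 945 = 1156.
Step 2: q^n = 4^7 = 16384.
Step 3: Hamming bound ⌊q^n / V_q(n,t)⌋ = ⌊16384/1156⌋ = 14.
Step 4: Compare |C| = 11 to 14: satisfied.
The claimed |C| lies below the Hamming bound.


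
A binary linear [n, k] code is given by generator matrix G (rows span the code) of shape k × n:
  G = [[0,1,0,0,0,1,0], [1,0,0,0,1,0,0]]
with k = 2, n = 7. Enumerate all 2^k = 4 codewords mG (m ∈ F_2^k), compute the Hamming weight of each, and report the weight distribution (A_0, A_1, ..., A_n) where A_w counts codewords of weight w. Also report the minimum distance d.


Weight distribution: A_0 = 1, A_2 = 2, A_4 = 1. Minimum distance d = 2.

Enumerate all 2^2 = 4 messages m ∈ F_2^2.
For each, compute codeword c = mG in F_2^7, then tally its weight.
  m = 00 → c = 0000000, weight = 0.
  m = 10 → c = 0100010, weight = 2.
  m = 01 → c = 1000100, weight = 2.
  m = 11 → c = 1100110, weight = 4.
Tally weights:
  weight 0: 1 codewords.
  weight 2: 2 codewords.
  weight 4: 1 codewords.
Minimum distance d = smallest w > 0 with A_w > 0 = 2.
Sanity: Σ A_w = 4 = 2^2 = 4 ✓.


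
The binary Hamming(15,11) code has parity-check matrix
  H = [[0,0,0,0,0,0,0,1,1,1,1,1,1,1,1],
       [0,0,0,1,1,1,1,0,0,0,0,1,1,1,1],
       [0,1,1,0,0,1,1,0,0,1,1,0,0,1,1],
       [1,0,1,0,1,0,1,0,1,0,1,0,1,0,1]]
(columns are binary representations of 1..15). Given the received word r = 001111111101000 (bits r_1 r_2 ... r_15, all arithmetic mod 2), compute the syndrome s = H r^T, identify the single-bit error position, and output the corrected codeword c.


s = (0, 1, 0, 0)^T, error position = 4, corrected codeword c = 001011111101000

Compute s = H r^T mod 2 one row at a time:
  s_1 = 1 + 1 + 1 + 0 + 1 + 0 + 0 + 0 = 4 ≡ 0 (mod 2).
  s_2 = 1 + 1 + 1 + 1 + 1 + 0 + 0 + 0 = 5 ≡ 1 (mod 2).
  s_3 = 0 + 1 + 1 + 1 + 1 + 0 + 0 + 0 = 4 ≡ 0 (mod 2).
  s_4 = 0 + 1 + 1 + 1 + 1 + 0 + 0 + 0 = 4 ≡ 0 (mod 2).
s = (0, 1, 0, 0)^T — this equals column 4 of H (binary 0100), so error is at position 4.
Correct: flip bit 4 of r = 001111111101000 to get c = 001011111101000.


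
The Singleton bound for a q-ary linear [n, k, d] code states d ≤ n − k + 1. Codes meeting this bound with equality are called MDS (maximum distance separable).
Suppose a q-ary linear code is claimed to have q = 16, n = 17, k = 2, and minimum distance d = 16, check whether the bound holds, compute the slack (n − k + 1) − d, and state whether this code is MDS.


Singleton RHS = n − k + 1 = 16, slack = 0, bound satisfied, MDS.

Singleton bound: d ≤ n − k + 1.
Here n = 17, k = 2, so n − k + 1 = 16.
Given d = 16, check d ≤ 16: YES.
Slack = (n − k + 1) − d = 0.
The code is MDS (slack = 0).
Description: the claimed parameters are [17, 2, 16]_16; such a code would be MDS (meets Singleton bound).


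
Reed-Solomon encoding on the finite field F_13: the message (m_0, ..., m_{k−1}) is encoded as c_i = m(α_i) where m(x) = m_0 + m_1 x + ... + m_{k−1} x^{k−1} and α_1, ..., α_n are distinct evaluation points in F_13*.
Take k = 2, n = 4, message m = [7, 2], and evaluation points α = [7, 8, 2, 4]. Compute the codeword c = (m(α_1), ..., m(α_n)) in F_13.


c = [8, 10, 11, 2]

Message polynomial: m(x) = 7 + 2·x (mod 13).
For each evaluation point α_i, compute m(α_i) mod 13:
  α_1 = 7: Horner steps 2 → 8, so m(7) = 8.
  α_2 = 8: Horner steps 2 → 10, so m(8) = 10.
  α_3 = 2: Horner steps 2 → 11, so m(2) = 11.
  α_4 = 4: Horner steps 2 → 2, so m(4) = 2.
Codeword c = [8, 10, 11, 2] ∈ F_13^4.


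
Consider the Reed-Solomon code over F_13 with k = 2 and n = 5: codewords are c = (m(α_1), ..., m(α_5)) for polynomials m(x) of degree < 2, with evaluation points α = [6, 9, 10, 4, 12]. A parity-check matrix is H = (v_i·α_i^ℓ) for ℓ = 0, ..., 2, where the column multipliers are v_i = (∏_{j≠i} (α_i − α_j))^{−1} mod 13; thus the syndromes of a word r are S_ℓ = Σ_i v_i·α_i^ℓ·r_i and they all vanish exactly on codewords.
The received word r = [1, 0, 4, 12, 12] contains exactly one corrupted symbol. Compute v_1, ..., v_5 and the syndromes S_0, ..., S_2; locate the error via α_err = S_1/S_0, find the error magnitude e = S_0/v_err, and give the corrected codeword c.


S = (7, 2, 8), error at position 4, error magnitude e = 6, c = [1, 0, 4, 6, 12].

Step 1: column multipliers v_i = (∏_{j≠i}(α_i − α_j))^{−1} mod 13.
  i = 1 (α = 6): (6−9)(6−10)(6−4)(6−12) = (−3)·(−4)·2·(−6) = −144 ≡ 12, so v_1 = 12^{−1} = 12 (mod 13).
  i = 2 (α = 9): (9−6)(9−10)(9−4)(9−12) = 3·(−1)·5·(−3) = 45 ≡ 6, so v_2 = 6^{−1} = 11 (mod 13).
  i = 3 (α = 10): (10−6)(10−9)(10−4)(10−12) = 4·1·6·(−2) = −48 ≡ 4, so v_3 = 4^{−1} = 10 (mod 13).
  i = 4 (α = 4): (4−6)(4−9)(4−10)(4−12) = (−2)·(−5)·(−6)·(−8) = 480 ≡ 12, so v_4 = 12^{−1} = 12 (mod 13).
  i = 5 (α = 12): (12−6)(12−9)(12−10)(12−4) = 6·3·2·8 = 288 ≡ 2, so v_5 = 2^{−1} = 7 (mod 13).
  v = [12, 11, 10, 12, 7].
Step 2: syndromes of r = [1, 0, 4, 12, 12] (all sums mod 13).
  S_0 = Σ v_i r_i = 12·1 + 11·0 + 10·4 + 12·12 + 7·12 = 280 ≡ 7.
  S_1 = Σ v_i α_i r_i = 12·6·1 + 11·9·0 + 10·10·4 + 12·4·12 + 7·12·12 = 2056 ≡ 2.
  α_i^2 mod 13 = [10, 3, 9, 3, 1].
  S_2 = Σ v_i α_i^2 r_i = 12·10·1 + 11·3·0 + 10·9·4 + 12·3·12 + 7·1·12 = 996 ≡ 8.
  S = (7, 2, 8) ≠ 0, so r is not a codeword (an error is present).
Step 3: locate the error. For a single error e at position i, S_ℓ = v_i·e·α_i^ℓ, so α_err = S_1/S_0.
  S_0^{−1} = 7^{−1} = 2 (mod 13), so α_err = 2·2 = 4 ≡ 4 = α_4. Error position i = 4.
  Consistency check: S_2/S_1 = 8·7 = 56 ≡ 4 = α_err ✓ (single-error assumption holds).
Step 4: error magnitude e = S_0/v_4 = S_0·∏_{j≠4}(α_4 − α_j) = 7·12 = 84 ≡ 6 (mod 13).
Step 5: correct position 4: c_4 = r_4 − e = 12 − 6 ≡ 6 (mod 13). Hence c = [1, 0, 4, 6, 12].
  Check: interpolating c through the α_i gives m(x) = 3 + 4·x (degree < 2) with m(α_i) = c_i for every i, so c is indeed a codeword.


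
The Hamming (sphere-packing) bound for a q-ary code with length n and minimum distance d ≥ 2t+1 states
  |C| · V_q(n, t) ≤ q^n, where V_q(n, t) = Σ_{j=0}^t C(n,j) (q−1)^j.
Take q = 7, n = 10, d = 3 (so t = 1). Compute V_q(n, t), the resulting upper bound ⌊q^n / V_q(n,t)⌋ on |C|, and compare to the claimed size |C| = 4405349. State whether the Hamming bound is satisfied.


V_q(n, t) = 61, q^n = 282475249, Hamming bound = 4630741, |C| = 4405349 ≤ bound (satisfied).

Step 1: Compute V_q(n, t) = Σ_{j=0}^1 C(n, j) (q−1)^j.
  j = 0: C(10,0)·(6)^0 = 1·1 = 1.
  j = 1: C(10,1)·(6)^1 = 10·6 = 60.
  V_q(n, t) = 1 + 60 = 61.
Step 2: q^n = 7^10 = 282475249.
Step 3: Hamming bound ⌊q^n / V_q(n,t)⌋ = ⌊282475249/61⌋ = 4630741.
Step 4: Compare |C| = 4405349 to 4630741: satisfied.
The claimed |C| lies below the Hamming bound.


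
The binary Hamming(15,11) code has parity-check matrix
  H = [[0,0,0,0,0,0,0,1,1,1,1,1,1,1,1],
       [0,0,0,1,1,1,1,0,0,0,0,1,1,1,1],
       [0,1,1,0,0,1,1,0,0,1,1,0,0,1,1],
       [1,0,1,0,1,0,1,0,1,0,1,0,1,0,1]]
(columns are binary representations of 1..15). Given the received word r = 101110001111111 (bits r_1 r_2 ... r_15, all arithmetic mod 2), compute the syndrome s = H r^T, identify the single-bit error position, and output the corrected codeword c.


s = (1, 0, 1, 1)^T, error position = 11, corrected codeword c = 101110001101111

Compute s = H r^T mod 2 one row at a time:
  s_1 = 0 + 1 + 1 + 1 + 1 + 1 + 1 + 1 = 7 ≡ 1 (mod 2).
  s_2 = 1 + 1 + 0 + 0 + 1 + 1 + 1 + 1 = 6 ≡ 0 (mod 2).
  s_3 = 0 + 1 + 0 + 0 + 1 + 1 + 1 + 1 = 5 ≡ 1 (mod 2).
  s_4 = 1 + 1 + 1 + 0 + 1 + 1 + 1 + 1 = 7 ≡ 1 (mod 2).
s = (1, 0, 1, 1)^T — this equals column 11 of H (binary 1011), so error is at position 11.
Correct: flip bit 11 of r = 101110001111111 to get c = 101110001101111.


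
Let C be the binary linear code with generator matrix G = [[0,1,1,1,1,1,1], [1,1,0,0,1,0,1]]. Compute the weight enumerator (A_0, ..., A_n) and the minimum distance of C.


Weight distribution: A_0 = 1, A_4 = 2, A_6 = 1. Minimum distance d = 4.

Enumerate all 2^2 = 4 messages m ∈ F_2^2.
For each, compute codeword c = mG in F_2^7, then tally its weight.
  m = 00 → c = 0000000, weight = 0.
  m = 10 → c = 0111111, weight = 6.
  m = 01 → c = 1100101, weight = 4.
  m = 11 → c = 1011010, weight = 4.
Tally weights:
  weight 0: 1 codewords.
  weight 4: 2 codewords.
  weight 6: 1 codewords.
Minimum distance d = smallest w > 0 with A_w > 0 = 4.
Sanity: Σ A_w = 4 = 2^2 = 4 ✓.


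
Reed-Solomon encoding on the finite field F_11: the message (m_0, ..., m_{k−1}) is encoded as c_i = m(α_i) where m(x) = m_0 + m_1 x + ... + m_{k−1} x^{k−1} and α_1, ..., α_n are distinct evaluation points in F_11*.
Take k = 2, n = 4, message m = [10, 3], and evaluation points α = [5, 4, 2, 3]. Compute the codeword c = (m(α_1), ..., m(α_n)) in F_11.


c = [3, 0, 5, 8]

Message polynomial: m(x) = 10 + 3·x (mod 11).
For each evaluation point α_i, compute m(α_i) mod 11:
  α_1 = 5: Horner steps 3 → 3, so m(5) = 3.
  α_2 = 4: Horner steps 3 → 0, so m(4) = 0.
  α_3 = 2: Horner steps 3 → 5, so m(2) = 5.
  α_4 = 3: Horner steps 3 → 8, so m(3) = 8.
Codeword c = [3, 0, 5, 8] ∈ F_11^4.


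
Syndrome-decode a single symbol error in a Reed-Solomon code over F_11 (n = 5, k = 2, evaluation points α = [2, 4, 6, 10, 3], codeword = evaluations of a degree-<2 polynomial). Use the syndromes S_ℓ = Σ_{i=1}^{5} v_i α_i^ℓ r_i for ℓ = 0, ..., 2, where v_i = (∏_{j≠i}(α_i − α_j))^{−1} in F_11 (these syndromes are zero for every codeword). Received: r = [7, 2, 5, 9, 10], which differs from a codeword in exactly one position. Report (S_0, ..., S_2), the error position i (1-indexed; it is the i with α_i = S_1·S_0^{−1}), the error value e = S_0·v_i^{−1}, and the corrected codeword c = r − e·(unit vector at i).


S = (10, 5, 8), error at position 3, error magnitude e = 8, c = [7, 2, 8, 9, 10].

Step 1: column multipliers v_i = (∏_{j≠i}(α_i − α_j))^{−1} mod 11.
  i = 1 (α = 2): (2−4)(2−6)(2−10)(2−3) = (−2)·(−4)·(−8)·(−1) = 64 ≡ 9, so v_1 = 9^{−1} = 5 (mod 11).
  i = 2 (α = 4): (4−2)(4−6)(4−10)(4−3) = 2·(−2)·(−6)·1 = 24 ≡ 2, so v_2 = 2^{−1} = 6 (mod 11).
  i = 3 (α = 6): (6−2)(6−4)(6−10)(6−3) = 4·2·(−4)·3 = −96 ≡ 3, so v_3 = 3^{−1} = 4 (mod 11).
  i = 4 (α = 10): (10−2)(10−4)(10−6)(10−3) = 8·6·4·7 = 1344 ≡ 2, so v_4 = 2^{−1} = 6 (mod 11).
  i = 5 (α = 3): (3−2)(3−4)(3−6)(3−10) = 1·(−1)·(−3)·(−7) = −21 ≡ 1, so v_5 = 1^{−1} = 1 (mod 11).
  v = [5, 6, 4, 6, 1].
Step 2: syndromes of r = [7, 2, 5, 9, 10] (all sums mod 11).
  S_0 = Σ v_i r_i = 5·7 + 6·2 + 4·5 + 6·9 + 1·10 = 131 ≡ 10.
  S_1 = Σ v_i α_i r_i = 5·2·7 + 6·4·2 + 4·6·5 + 6·10·9 + 1·3·10 = 808 ≡ 5.
  α_i^2 mod 11 = [4, 5, 3, 1, 9].
  S_2 = Σ v_i α_i^2 r_i = 5·4·7 + 6·5·2 + 4·3·5 + 6·1·9 + 1·9·10 = 404 ≡ 8.
  S = (10, 5, 8) ≠ 0, so r is not a codeword (an error is present).
Step 3: locate the error. For a single error e at position i, S_ℓ = v_i·e·α_i^ℓ, so α_err = S_1/S_0.
  S_0^{−1} = 10^{−1} = 10 (mod 11), so α_err = 5·10 = 50 ≡ 6 = α_3. Error position i = 3.
  Consistency check: S_2/S_1 = 8·9 = 72 ≡ 6 = α_err ✓ (single-error assumption holds).
Step 4: error magnitude e = S_0/v_3 = S_0·∏_{j≠3}(α_3 − α_j) = 10·3 = 30 ≡ 8 (mod 11).
Step 5: correct position 3: c_3 = r_3 − e = 5 − 8 ≡ 8 (mod 11). Hence c = [7, 2, 8, 9, 10].
  Check: interpolating c through the α_i gives m(x) = 1 + 3·x (degree < 2) with m(α_i) = c_i for every i, so c is indeed a codeword.


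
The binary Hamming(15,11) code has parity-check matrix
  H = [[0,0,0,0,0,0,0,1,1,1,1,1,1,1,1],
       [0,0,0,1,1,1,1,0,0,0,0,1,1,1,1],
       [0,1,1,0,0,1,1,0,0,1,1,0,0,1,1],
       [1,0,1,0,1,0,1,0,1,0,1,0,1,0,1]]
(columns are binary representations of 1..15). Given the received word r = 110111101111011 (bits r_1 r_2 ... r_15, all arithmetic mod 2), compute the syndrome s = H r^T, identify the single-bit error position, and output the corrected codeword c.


s = (0, 1, 1, 0)^T, error position = 6, corrected codeword c = 110110101111011

Compute s = H r^T mod 2 one row at a time:
  s_1 = 0 + 1 + 1 + 1 + 1 + 0 + 1 + 1 = 6 ≡ 0 (mod 2).
  s_2 = 1 + 1 + 1 + 1 + 1 + 0 + 1 + 1 = 7 ≡ 1 (mod 2).
  s_3 = 1 + 0 + 1 + 1 + 1 + 1 + 1 + 1 = 7 ≡ 1 (mod 2).
  s_4 = 1 + 0 + 1 + 1 + 1 + 1 + 0 + 1 = 6 ≡ 0 (mod 2).
s = (0, 1, 1, 0)^T — this equals column 6 of H (binary 0110), so error is at position 6.
Correct: flip bit 6 of r = 110111101111011 to get c = 110110101111011.


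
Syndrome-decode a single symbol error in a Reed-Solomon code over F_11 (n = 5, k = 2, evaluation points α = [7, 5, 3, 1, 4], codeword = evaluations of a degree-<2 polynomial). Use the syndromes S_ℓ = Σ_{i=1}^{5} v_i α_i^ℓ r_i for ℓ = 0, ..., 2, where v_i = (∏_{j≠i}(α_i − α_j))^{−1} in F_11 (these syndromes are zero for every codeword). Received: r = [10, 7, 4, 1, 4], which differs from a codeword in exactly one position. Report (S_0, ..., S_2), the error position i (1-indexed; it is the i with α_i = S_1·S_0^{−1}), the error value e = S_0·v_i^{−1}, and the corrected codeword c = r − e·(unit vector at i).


S = (9, 3, 1), error at position 5, error magnitude e = 4, c = [10, 7, 4, 1, 0].

Step 1: column multipliers v_i = (∏_{j≠i}(α_i − α_j))^{−1} mod 11.
  i = 1 (α = 7): (7−5)(7−3)(7−1)(7−4) = 2·4·6·3 = 144 ≡ 1, so v_1 = 1^{−1} = 1 (mod 11).
  i = 2 (α = 5): (5−7)(5−3)(5−1)(5−4) = (−2)·2·4·1 = −16 ≡ 6, so v_2 = 6^{−1} = 2 (mod 11).
  i = 3 (α = 3): (3−7)(3−5)(3−1)(3−4) = (−4)·(−2)·2·(−1) = −16 ≡ 6, so v_3 = 6^{−1} = 2 (mod 11).
  i = 4 (α = 1): (1−7)(1−5)(1−3)(1−4) = (−6)·(−4)·(−2)·(−3) = 144 ≡ 1, so v_4 = 1^{−1} = 1 (mod 11).
  i = 5 (α = 4): (4−7)(4−5)(4−3)(4−1) = (−3)·(−1)·1·3 = 9 ≡ 9, so v_5 = 9^{−1} = 5 (mod 11).
  v = [1, 2, 2, 1, 5].
Step 2: syndromes of r = [10, 7, 4, 1, 4] (all sums mod 11).
  S_0 = Σ v_i r_i = 1·10 + 2·7 + 2·4 + 1·1 + 5·4 = 53 ≡ 9.
  S_1 = Σ v_i α_i r_i = 1·7·10 + 2·5·7 + 2·3·4 + 1·1·1 + 5·4·4 = 245 ≡ 3.
  α_i^2 mod 11 = [5, 3, 9, 1, 5].
  S_2 = Σ v_i α_i^2 r_i = 1·5·10 + 2·3·7 + 2·9·4 + 1·1·1 + 5·5·4 = 265 ≡ 1.
  S = (9, 3, 1) ≠ 0, so r is not a codeword (an error is present).
Step 3: locate the error. For a single error e at position i, S_ℓ = v_i·e·α_i^ℓ, so α_err = S_1/S_0.
  S_0^{−1} = 9^{−1} = 5 (mod 11), so α_err = 3·5 = 15 ≡ 4 = α_5. Error position i = 5.
  Consistency check: S_2/S_1 = 1·4 = 4 ≡ 4 = α_err ✓ (single-error assumption holds).
Step 4: error magnitude e = S_0/v_5 = S_0·∏_{j≠5}(α_5 − α_j) = 9·9 = 81 ≡ 4 (mod 11).
Step 5: correct position 5: c_5 = r_5 − e = 4 − 4 ≡ 0 (mod 11). Hence c = [10, 7, 4, 1, 0].
  Check: interpolating c through the α_i gives m(x) = 5 + 7·x (degree < 2) with m(α_i) = c_i for every i, so c is indeed a codeword.


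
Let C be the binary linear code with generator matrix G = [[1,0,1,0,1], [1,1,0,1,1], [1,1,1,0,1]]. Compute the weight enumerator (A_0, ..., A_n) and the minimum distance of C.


Weight distribution: A_0 = 1, A_1 = 1, A_2 = 1, A_3 = 3, A_4 = 2. Minimum distance d = 1.

Enumerate all 2^3 = 8 messages m ∈ F_2^3.
For each, compute codeword c = mG in F_2^5, then tally its weight.
  m = 000 → c = 00000, weight = 0.
  m = 100 → c = 10101, weight = 3.
  m = 010 → c = 11011, weight = 4.
  m = 110 → c = 01110, weight = 3.
  m = 001 → c = 11101, weight = 4.
  m = 101 → c = 01000, weight = 1.
  m = 011 → c = 00110, weight = 2.
  m = 111 → c = 10011, weight = 3.
Tally weights:
  weight 0: 1 codewords.
  weight 1: 1 codewords.
  weight 2: 1 codewords.
  weight 3: 3 codewords.
  weight 4: 2 codewords.
Minimum distance d = smallest w > 0 with A_w > 0 = 1.
Sanity: Σ A_w = 8 = 2^3 = 8 ✓.


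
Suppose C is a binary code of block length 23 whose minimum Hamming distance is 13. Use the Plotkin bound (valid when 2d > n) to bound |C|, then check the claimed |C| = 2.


Plotkin bound M ≤ 8; given |C| = 2 ≤ bound (satisfied).

Check applicability: 2d = 26, n = 23.
2d − n = 3 > 0, so Plotkin applies.
Compute d/(2d−n) = 13/3 ≈ 4.3333.
⌊d/(2d−n)⌋ = 4.
Plotkin bound: M ≤ 2·4 = 8.
Given |C| = 2, check: satisfied.
This |C| is below the Plotkin bound.


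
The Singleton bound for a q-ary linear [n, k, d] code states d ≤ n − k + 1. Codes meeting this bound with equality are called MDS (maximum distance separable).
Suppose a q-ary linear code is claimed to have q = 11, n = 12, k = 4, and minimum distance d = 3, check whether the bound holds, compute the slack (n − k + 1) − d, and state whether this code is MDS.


Singleton RHS = n − k + 1 = 9, slack = 6, bound satisfied, not MDS.

Singleton bound: d ≤ n − k + 1.
Here n = 12, k = 4, so n − k + 1 = 9.
Given d = 3, check d ≤ 9: YES.
Slack = (n − k + 1) − d = 6.
The code is NOT MDS (slack = 6 > 0).
Description: the claimed parameters are [12, 4, 3]_11; such a code would be non-MDS.


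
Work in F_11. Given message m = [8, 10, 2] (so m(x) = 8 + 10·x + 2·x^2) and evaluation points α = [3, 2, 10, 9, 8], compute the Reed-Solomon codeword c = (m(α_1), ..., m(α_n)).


c = [1, 3, 0, 7, 7]

Message polynomial: m(x) = 8 + 10·x + 2·x^2 (mod 11).
For each evaluation point α_i, compute m(α_i) mod 11:
  α_1 = 3: Horner steps 2 → 5 → 1, so m(3) = 1.
  α_2 = 2: Horner steps 2 → 3 → 3, so m(2) = 3.
  α_3 = 10: Horner steps 2 → 8 → 0, so m(10) = 0.
  α_4 = 9: Horner steps 2 → 6 → 7, so m(9) = 7.
  α_5 = 8: Horner steps 2 → 4 → 7, so m(8) = 7.
Codeword c = [1, 3, 0, 7, 7] ∈ F_11^5.


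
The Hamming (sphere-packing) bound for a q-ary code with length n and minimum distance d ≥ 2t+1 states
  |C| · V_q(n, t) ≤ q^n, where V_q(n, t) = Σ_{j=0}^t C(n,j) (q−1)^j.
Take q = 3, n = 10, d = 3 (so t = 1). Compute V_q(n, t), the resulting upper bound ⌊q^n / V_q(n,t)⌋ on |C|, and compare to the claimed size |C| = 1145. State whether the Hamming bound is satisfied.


V_q(n, t) = 21, q^n = 59049, Hamming bound = 2811, |C| = 1145 ≤ bound (satisfied).

Step 1: Compute V_q(n, t) = Σ_{j=0}^1 C(n, j) (q−1)^j.
  j = 0: C(10,0)·(2)^0 = 1·1 = 1.
  j = 1: C(10,1)·(2)^1 = 10·2 = 20.
  V_q(n, t) = 1 + 20 = 21.
Step 2: q^n = 3^10 = 59049.
Step 3: Hamming bound ⌊q^n / V_q(n,t)⌋ = ⌊59049/21⌋ = 2811.
Step 4: Compare |C| = 1145 to 2811: satisfied.
The claimed |C| lies below the Hamming bound.


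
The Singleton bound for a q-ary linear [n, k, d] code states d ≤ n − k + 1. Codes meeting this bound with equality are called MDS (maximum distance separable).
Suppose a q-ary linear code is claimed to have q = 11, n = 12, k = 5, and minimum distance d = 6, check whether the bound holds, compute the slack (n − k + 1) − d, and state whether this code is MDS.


Singleton RHS = n − k + 1 = 8, slack = 2, bound satisfied, not MDS.

Singleton bound: d ≤ n − k + 1.
Here n = 12, k = 5, so n − k + 1 = 8.
Given d = 6, check d ≤ 8: YES.
Slack = (n − k + 1) − d = 2.
The code is NOT MDS (slack = 2 > 0).
Description: the claimed parameters are [12, 5, 6]_11; such a code would be non-MDS.


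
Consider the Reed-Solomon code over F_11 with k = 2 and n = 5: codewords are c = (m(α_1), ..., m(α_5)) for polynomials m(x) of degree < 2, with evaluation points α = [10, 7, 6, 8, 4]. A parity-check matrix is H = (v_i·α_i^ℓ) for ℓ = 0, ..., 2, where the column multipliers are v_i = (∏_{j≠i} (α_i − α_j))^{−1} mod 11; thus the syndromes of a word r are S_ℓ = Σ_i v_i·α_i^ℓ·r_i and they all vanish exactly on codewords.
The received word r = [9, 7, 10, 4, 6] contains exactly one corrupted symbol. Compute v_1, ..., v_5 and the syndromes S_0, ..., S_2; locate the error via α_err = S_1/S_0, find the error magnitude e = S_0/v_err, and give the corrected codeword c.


S = (1, 4, 5), error at position 5, error magnitude e = 1, c = [9, 7, 10, 4, 5].

Step 1: column multipliers v_i = (∏_{j≠i}(α_i − α_j))^{−1} mod 11.
  i = 1 (α = 10): (10−7)(10−6)(10−8)(10−4) = 3·4·2·6 = 144 ≡ 1, so v_1 = 1^{−1} = 1 (mod 11).
  i = 2 (α = 7): (7−10)(7−6)(7−8)(7−4) = (−3)·1·(−1)·3 = 9 ≡ 9, so v_2 = 9^{−1} = 5 (mod 11).
  i = 3 (α = 6): (6−10)(6−7)(6−8)(6−4) = (−4)·(−1)·(−2)·2 = −16 ≡ 6, so v_3 = 6^{−1} = 2 (mod 11).
  i = 4 (α = 8): (8−10)(8−7)(8−6)(8−4) = (−2)·1·2·4 = −16 ≡ 6, so v_4 = 6^{−1} = 2 (mod 11).
  i = 5 (α = 4): (4−10)(4−7)(4−6)(4−8) = (−6)·(−3)·(−2)·(−4) = 144 ≡ 1, so v_5 = 1^{−1} = 1 (mod 11).
  v = [1, 5, 2, 2, 1].
Step 2: syndromes of r = [9, 7, 10, 4, 6] (all sums mod 11).
  S_0 = Σ v_i r_i = 1·9 + 5·7 + 2·10 + 2·4 + 1·6 = 78 ≡ 1.
  S_1 = Σ v_i α_i r_i = 1·10·9 + 5·7·7 + 2·6·10 + 2·8·4 + 1·4·6 = 543 ≡ 4.
  α_i^2 mod 11 = [1, 5, 3, 9, 5].
  S_2 = Σ v_i α_i^2 r_i = 1·1·9 + 5·5·7 + 2·3·10 + 2·9·4 + 1·5·6 = 346 ≡ 5.
  S = (1, 4, 5) ≠ 0, so r is not a codeword (an error is present).
Step 3: locate the error. For a single error e at position i, S_ℓ = v_i·e·α_i^ℓ, so α_err = S_1/S_0.
  S_0^{−1} = 1^{−1} = 1 (mod 11), so α_err = 4·1 = 4 ≡ 4 = α_5. Error position i = 5.
  Consistency check: S_2/S_1 = 5·3 = 15 ≡ 4 = α_err ✓ (single-error assumption holds).
Step 4: error magnitude e = S_0/v_5 = S_0·∏_{j≠5}(α_5 − α_j) = 1·1 = 1 ≡ 1 (mod 11).
Step 5: correct position 5: c_5 = r_5 − e = 6 − 1 ≡ 5 (mod 11). Hence c = [9, 7, 10, 4, 5].
  Check: interpolating c through the α_i gives m(x) = 6 + 8·x (degree < 2) with m(α_i) = c_i for every i, so c is indeed a codeword.


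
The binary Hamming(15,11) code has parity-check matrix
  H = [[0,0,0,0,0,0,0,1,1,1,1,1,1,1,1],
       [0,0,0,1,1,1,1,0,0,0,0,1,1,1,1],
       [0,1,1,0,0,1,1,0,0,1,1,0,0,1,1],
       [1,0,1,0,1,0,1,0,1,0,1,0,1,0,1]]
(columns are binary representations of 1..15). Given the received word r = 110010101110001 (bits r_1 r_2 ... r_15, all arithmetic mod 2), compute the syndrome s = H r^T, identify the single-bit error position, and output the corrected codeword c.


s = (0, 1, 1, 0)^T, error position = 6, corrected codeword c = 110011101110001

Compute s = H r^T mod 2 one row at a time:
  s_1 = 0 + 1 + 1 + 1 + 0 + 0 + 0 + 1 = 4 ≡ 0 (mod 2).
  s_2 = 0 + 1 + 0 + 1 + 0 + 0 + 0 + 1 = 3 ≡ 1 (mod 2).
  s_3 = 1 + 0 + 0 + 1 + 1 + 1 + 0 + 1 = 5 ≡ 1 (mod 2).
  s_4 = 1 + 0 + 1 + 1 + 1 + 1 + 0 + 1 = 6 ≡ 0 (mod 2).
s = (0, 1, 1, 0)^T — this equals column 6 of H (binary 0110), so error is at position 6.
Correct: flip bit 6 of r = 110010101110001 to get c = 110011101110001.


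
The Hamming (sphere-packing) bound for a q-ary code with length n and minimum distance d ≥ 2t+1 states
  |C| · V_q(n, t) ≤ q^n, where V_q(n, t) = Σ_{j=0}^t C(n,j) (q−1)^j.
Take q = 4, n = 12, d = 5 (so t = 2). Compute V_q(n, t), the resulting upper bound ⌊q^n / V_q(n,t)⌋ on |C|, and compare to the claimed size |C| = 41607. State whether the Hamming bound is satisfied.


V_q(n, t) = 631, q^n = 16777216, Hamming bound = 26588, |C| = 41607 > bound (violated).

Step 1: Compute V_q(n, t) = Σ_{j=0}^2 C(n, j) (q−1)^j.
  j = 0: C(12,0)·(3)^0 = 1·1 = 1.
  j = 1: C(12,1)·(3)^1 = 12·3 = 36.
  j = 2: C(12,2)·(3)^2 = 66·9 = 594.
  V_q(n, t) = 1 + 36 + 594 = 631.
Step 2: q^n = 4^12 = 16777216.
Step 3: Hamming bound ⌊q^n / V_q(n,t)⌋ = ⌊16777216/631⌋ = 26588.
Step 4: Compare |C| = 41607 to 26588: violated.
The claimed |C| lies above the Hamming bound, so no 4-ary code of length 12 with d ≥ 5 can have 41607 codewords.


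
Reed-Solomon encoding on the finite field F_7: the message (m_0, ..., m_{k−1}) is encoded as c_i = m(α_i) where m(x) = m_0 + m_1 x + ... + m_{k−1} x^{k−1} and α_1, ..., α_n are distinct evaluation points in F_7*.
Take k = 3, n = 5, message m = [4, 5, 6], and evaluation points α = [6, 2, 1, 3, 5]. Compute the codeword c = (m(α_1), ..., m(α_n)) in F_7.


c = [5, 3, 1, 3, 4]

Message polynomial: m(x) = 4 + 5·x + 6·x^2 (mod 7).
For each evaluation point α_i, compute m(α_i) mod 7:
  α_1 = 6: Horner steps 6 → 6 → 5, so m(6) = 5.
  α_2 = 2: Horner steps 6 → 3 → 3, so m(2) = 3.
  α_3 = 1: Horner steps 6 → 4 → 1, so m(1) = 1.
  α_4 = 3: Horner steps 6 → 2 → 3, so m(3) = 3.
  α_5 = 5: Horner steps 6 → 0 → 4, so m(5) = 4.
Codeword c = [5, 3, 1, 3, 4] ∈ F_7^5.


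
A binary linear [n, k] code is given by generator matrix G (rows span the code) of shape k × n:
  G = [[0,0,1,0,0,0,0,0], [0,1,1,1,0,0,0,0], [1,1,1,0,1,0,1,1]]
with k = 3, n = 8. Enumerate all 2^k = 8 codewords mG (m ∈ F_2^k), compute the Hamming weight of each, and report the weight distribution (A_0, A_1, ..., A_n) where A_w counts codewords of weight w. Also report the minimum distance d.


Weight distribution: A_0 = 1, A_1 = 1, A_2 = 1, A_3 = 1, A_5 = 2, A_6 = 2. Minimum distance d = 1.

Enumerate all 2^3 = 8 messages m ∈ F_2^3.
For each, compute codeword c = mG in F_2^8, then tally its weight.
  m = 000 → c = 00000000, weight = 0.
  m = 100 → c = 00100000, weight = 1.
  m = 010 → c = 01110000, weight = 3.
  m = 110 → c = 01010000, weight = 2.
  m = 001 → c = 11101011, weight = 6.
  m = 101 → c = 11001011, weight = 5.
  m = 011 → c = 10011011, weight = 5.
  m = 111 → c = 10111011, weight = 6.
Tally weights:
  weight 0: 1 codewords.
  weight 1: 1 codewords.
  weight 2: 1 codewords.
  weight 3: 1 codewords.
  weight 5: 2 codewords.
  weight 6: 2 codewords.
Minimum distance d = smallest w > 0 with A_w > 0 = 1.
Sanity: Σ A_w = 8 = 2^3 = 8 ✓.


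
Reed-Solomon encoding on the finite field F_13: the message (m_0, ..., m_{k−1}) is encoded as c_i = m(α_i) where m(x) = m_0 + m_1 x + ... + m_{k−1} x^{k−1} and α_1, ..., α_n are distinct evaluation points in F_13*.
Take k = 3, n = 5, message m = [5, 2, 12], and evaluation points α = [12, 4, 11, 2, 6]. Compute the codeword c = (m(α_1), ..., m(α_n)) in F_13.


c = [2, 10, 10, 5, 7]

Message polynomial: m(x) = 5 + 2·x + 12·x^2 (mod 13).
For each evaluation point α_i, compute m(α_i) mod 13:
  α_1 = 12: Horner steps 12 → 3 → 2, so m(12) = 2.
  α_2 = 4: Horner steps 12 → 11 → 10, so m(4) = 10.
  α_3 = 11: Horner steps 12 → 4 → 10, so m(11) = 10.
  α_4 = 2: Horner steps 12 → 0 → 5, so m(2) = 5.
  α_5 = 6: Horner steps 12 → 9 → 7, so m(6) = 7.
Codeword c = [2, 10, 10, 5, 7] ∈ F_13^5.


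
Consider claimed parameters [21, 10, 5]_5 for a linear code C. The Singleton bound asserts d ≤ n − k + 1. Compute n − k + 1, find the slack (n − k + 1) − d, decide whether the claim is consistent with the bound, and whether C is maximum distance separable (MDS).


Singleton RHS = n − k + 1 = 12, slack = 7, bound satisfied, not MDS.

Singleton bound: d ≤ n − k + 1.
Here n = 21, k = 10, so n − k + 1 = 12.
Given d = 5, check d ≤ 12: YES.
Slack = (n − k + 1) − d = 7.
The code is NOT MDS (slack = 7 > 0).
Description: the claimed parameters are [21, 10, 5]_5; such a code would be non-MDS.


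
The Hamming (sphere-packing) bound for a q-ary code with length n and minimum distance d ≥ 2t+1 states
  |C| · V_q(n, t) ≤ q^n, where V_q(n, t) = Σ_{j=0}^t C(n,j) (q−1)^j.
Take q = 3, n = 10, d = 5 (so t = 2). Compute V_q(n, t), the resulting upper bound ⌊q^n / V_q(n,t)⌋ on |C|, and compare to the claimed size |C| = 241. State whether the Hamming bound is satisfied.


V_q(n, t) = 201, q^n = 59049, Hamming bound = 293, |C| = 241 ≤ bound (satisfied).

Step 1: Compute V_q(n, t) = Σ_{j=0}^2 C(n, j) (q−1)^j.
  j = 0: C(10,0)·(2)^0 = 1·1 = 1.
  j = 1: C(10,1)·(2)^1 = 10·2 = 20.
  j = 2: C(10,2)·(2)^2 = 45·4 = 180.
  V_q(n, t) = 1 + 20 + 180 = 201.
Step 2: q^n = 3^10 = 59049.
Step 3: Hamming bound ⌊q^n / V_q(n,t)⌋ = ⌊59049/201⌋ = 293.
Step 4: Compare |C| = 241 to 293: satisfied.
The claimed |C| lies below the Hamming bound.


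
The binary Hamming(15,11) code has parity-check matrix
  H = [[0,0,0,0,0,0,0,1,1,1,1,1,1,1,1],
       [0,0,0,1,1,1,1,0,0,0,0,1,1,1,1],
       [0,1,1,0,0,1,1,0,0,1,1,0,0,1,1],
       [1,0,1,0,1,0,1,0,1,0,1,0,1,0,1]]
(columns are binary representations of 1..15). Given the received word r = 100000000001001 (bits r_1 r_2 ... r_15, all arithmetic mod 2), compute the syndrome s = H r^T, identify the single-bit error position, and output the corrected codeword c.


s = (0, 0, 1, 0)^T, error position = 2, corrected codeword c = 110000000001001

Compute s = H r^T mod 2 one row at a time:
  s_1 = 0 + 0 + 0 + 0 + 1 + 0 + 0 + 1 = 2 ≡ 0 (mod 2).
  s_2 = 0 + 0 + 0 + 0 + 1 + 0 + 0 + 1 = 2 ≡ 0 (mod 2).
  s_3 = 0 + 0 + 0 + 0 + 0 + 0 + 0 + 1 = 1 ≡ 1 (mod 2).
  s_4 = 1 + 0 + 0 + 0 + 0 + 0 + 0 + 1 = 2 ≡ 0 (mod 2).
s = (0, 0, 1, 0)^T — this equals column 2 of H (binary 0010), so error is at position 2.
Correct: flip bit 2 of r = 100000000001001 to get c = 110000000001001.


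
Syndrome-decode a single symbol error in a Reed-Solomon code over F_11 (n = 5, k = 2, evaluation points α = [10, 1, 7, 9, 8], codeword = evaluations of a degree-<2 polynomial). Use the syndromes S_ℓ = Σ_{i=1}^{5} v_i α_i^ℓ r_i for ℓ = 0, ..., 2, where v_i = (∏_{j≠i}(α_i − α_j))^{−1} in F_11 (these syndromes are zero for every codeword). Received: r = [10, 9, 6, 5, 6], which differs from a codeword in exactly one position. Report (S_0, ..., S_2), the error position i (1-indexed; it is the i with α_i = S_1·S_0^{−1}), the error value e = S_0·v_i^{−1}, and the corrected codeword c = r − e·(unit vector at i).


S = (2, 5, 7), error at position 5, error magnitude e = 6, c = [10, 9, 6, 5, 0].

Step 1: column multipliers v_i = (∏_{j≠i}(α_i − α_j))^{−1} mod 11.
  i = 1 (α = 10): (10−1)(10−7)(10−9)(10−8) = 9·3·1·2 = 54 ≡ 10, so v_1 = 10^{−1} = 10 (mod 11).
  i = 2 (α = 1): (1−10)(1−7)(1−9)(1−8) = (−9)·(−6)·(−8)·(−7) = 3024 ≡ 10, so v_2 = 10^{−1} = 10 (mod 11).
  i = 3 (α = 7): (7−10)(7−1)(7−9)(7−8) = (−3)·6·(−2)·(−1) = −36 ≡ 8, so v_3 = 8^{−1} = 7 (mod 11).
  i = 4 (α = 9): (9−10)(9−1)(9−7)(9−8) = (−1)·8·2·1 = −16 ≡ 6, so v_4 = 6^{−1} = 2 (mod 11).
  i = 5 (α = 8): (8−10)(8−1)(8−7)(8−9) = (−2)·7·1·(−1) = 14 ≡ 3, so v_5 = 3^{−1} = 4 (mod 11).
  v = [10, 10, 7, 2, 4].
Step 2: syndromes of r = [10, 9, 6, 5, 6] (all sums mod 11).
  S_0 = Σ v_i r_i = 10·10 + 10·9 + 7·6 + 2·5 + 4·6 = 266 ≡ 2.
  S_1 = Σ v_i α_i r_i = 10·10·10 + 10·1·9 + 7·7·6 + 2·9·5 + 4·8·6 = 1666 ≡ 5.
  α_i^2 mod 11 = [1, 1, 5, 4, 9].
  S_2 = Σ v_i α_i^2 r_i = 10·1·10 + 10·1·9 + 7·5·6 + 2·4·5 + 4·9·6 = 656 ≡ 7.
  S = (2, 5, 7) ≠ 0, so r is not a codeword (an error is present).
Step 3: locate the error. For a single error e at position i, S_ℓ = v_i·e·α_i^ℓ, so α_err = S_1/S_0.
  S_0^{−1} = 2^{−1} = 6 (mod 11), so α_err = 5·6 = 30 ≡ 8 = α_5. Error position i = 5.
  Consistency check: S_2/S_1 = 7·9 = 63 ≡ 8 = α_err ✓ (single-error assumption holds).
Step 4: error magnitude e = S_0/v_5 = S_0·∏_{j≠5}(α_5 − α_j) = 2·3 = 6 ≡ 6 (mod 11).
Step 5: correct position 5: c_5 = r_5 − e = 6 − 6 ≡ 0 (mod 11). Hence c = [10, 9, 6, 5, 0].
  Check: interpolating c through the α_i gives m(x) = 4 + 5·x (degree < 2) with m(α_i) = c_i for every i, so c is indeed a codeword.


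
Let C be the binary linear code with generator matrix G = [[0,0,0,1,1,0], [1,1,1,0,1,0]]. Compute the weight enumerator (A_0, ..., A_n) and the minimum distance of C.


Weight distribution: A_0 = 1, A_2 = 1, A_4 = 2. Minimum distance d = 2.

Enumerate all 2^2 = 4 messages m ∈ F_2^2.
For each, compute codeword c = mG in F_2^6, then tally its weight.
  m = 00 → c = 000000, weight = 0.
  m = 10 → c = 000110, weight = 2.
  m = 01 → c = 111010, weight = 4.
  m = 11 → c = 111100, weight = 4.
Tally weights:
  weight 0: 1 codewords.
  weight 2: 1 codewords.
  weight 4: 2 codewords.
Minimum distance d = smallest w > 0 with A_w > 0 = 2.
Sanity: Σ A_w = 4 = 2^2 = 4 ✓.


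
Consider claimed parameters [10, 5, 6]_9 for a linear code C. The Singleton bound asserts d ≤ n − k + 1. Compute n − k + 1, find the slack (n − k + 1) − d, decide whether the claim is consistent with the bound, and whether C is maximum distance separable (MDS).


Singleton RHS = n − k + 1 = 6, slack = 0, bound satisfied, MDS.

Singleton bound: d ≤ n − k + 1.
Here n = 10, k = 5, so n − k + 1 = 6.
Given d = 6, check d ≤ 6: YES.
Slack = (n − k + 1) − d = 0.
The code is MDS (slack = 0).
Description: the claimed parameters are [10, 5, 6]_9; such a code would be MDS (meets Singleton bound).


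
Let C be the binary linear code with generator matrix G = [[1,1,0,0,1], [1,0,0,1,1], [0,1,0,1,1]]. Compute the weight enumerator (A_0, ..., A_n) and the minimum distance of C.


Weight distribution: A_0 = 1, A_1 = 1, A_2 = 3, A_3 = 3. Minimum distance d = 1.

Enumerate all 2^3 = 8 messages m ∈ F_2^3.
For each, compute codeword c = mG in F_2^5, then tally its weight.
  m = 000 → c = 00000, weight = 0.
  m = 100 → c = 11001, weight = 3.
  m = 010 → c = 10011, weight = 3.
  m = 110 → c = 01010, weight = 2.
  m = 001 → c = 01011, weight = 3.
  m = 101 → c = 10010, weight = 2.
  m = 011 → c = 11000, weight = 2.
  m = 111 → c = 00001, weight = 1.
Tally weights:
  weight 0: 1 codewords.
  weight 1: 1 codewords.
  weight 2: 3 codewords.
  weight 3: 3 codewords.
Minimum distance d = smallest w > 0 with A_w > 0 = 1.
Sanity: Σ A_w = 8 = 2^3 = 8 ✓.


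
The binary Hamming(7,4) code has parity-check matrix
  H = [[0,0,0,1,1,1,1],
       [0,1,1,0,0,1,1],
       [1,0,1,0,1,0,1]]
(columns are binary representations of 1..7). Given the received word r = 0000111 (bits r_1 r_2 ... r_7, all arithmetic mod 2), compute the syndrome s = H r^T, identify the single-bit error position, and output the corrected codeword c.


s = (1, 0, 0)^T, error position = 4, corrected codeword c = 0001111

Compute s = H r^T mod 2 one row at a time:
  s_1 = 0 + 1 + 1 + 1 = 3 ≡ 1 (mod 2).
  s_2 = 0 + 0 + 1 + 1 = 2 ≡ 0 (mod 2).
  s_3 = 0 + 0 + 1 + 1 = 2 ≡ 0 (mod 2).
s = (1, 0, 0)^T — this equals column 4 of H (binary 100), so error is at position 4.
Correct: flip bit 4 of r = 0000111 to get c = 0001111.


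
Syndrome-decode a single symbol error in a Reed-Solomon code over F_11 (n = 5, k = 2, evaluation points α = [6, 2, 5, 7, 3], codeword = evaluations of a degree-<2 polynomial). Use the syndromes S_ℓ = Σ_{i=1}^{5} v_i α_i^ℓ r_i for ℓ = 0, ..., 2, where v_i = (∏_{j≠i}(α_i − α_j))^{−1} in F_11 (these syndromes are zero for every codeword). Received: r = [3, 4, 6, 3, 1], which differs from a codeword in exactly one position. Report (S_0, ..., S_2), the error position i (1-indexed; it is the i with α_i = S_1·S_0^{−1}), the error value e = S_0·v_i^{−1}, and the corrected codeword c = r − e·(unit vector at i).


S = (2, 3, 10), error at position 4, error magnitude e = 3, c = [3, 4, 6, 0, 1].

Step 1: column multipliers v_i = (∏_{j≠i}(α_i − α_j))^{−1} mod 11.
  i = 1 (α = 6): (6−2)(6−5)(6−7)(6−3) = 4·1·(−1)·3 = −12 ≡ 10, so v_1 = 10^{−1} = 10 (mod 11).
  i = 2 (α = 2): (2−6)(2−5)(2−7)(2−3) = (−4)·(−3)·(−5)·(−1) = 60 ≡ 5, so v_2 = 5^{−1} = 9 (mod 11).
  i = 3 (α = 5): (5−6)(5−2)(5−7)(5−3) = (−1)·3·(−2)·2 = 12 ≡ 1, so v_3 = 1^{−1} = 1 (mod 11).
  i = 4 (α = 7): (7−6)(7−2)(7−5)(7−3) = 1·5·2·4 = 40 ≡ 7, so v_4 = 7^{−1} = 8 (mod 11).
  i = 5 (α = 3): (3−6)(3−2)(3−5)(3−7) = (−3)·1·(−2)·(−4) = −24 ≡ 9, so v_5 = 9^{−1} = 5 (mod 11).
  v = [10, 9, 1, 8, 5].
Step 2: syndromes of r = [3, 4, 6, 3, 1] (all sums mod 11).
  S_0 = Σ v_i r_i = 10·3 + 9·4 + 1·6 + 8·3 + 5·1 = 101 ≡ 2.
  S_1 = Σ v_i α_i r_i = 10·6·3 + 9·2·4 + 1·5·6 + 8·7·3 + 5·3·1 = 465 ≡ 3.
  α_i^2 mod 11 = [3, 4, 3, 5, 9].
  S_2 = Σ v_i α_i^2 r_i = 10·3·3 + 9·4·4 + 1·3·6 + 8·5·3 + 5·9·1 = 417 ≡ 10.
  S = (2, 3, 10) ≠ 0, so r is not a codeword (an error is present).
Step 3: locate the error. For a single error e at position i, S_ℓ = v_i·e·α_i^ℓ, so α_err = S_1/S_0.
  S_0^{−1} = 2^{−1} = 6 (mod 11), so α_err = 3·6 = 18 ≡ 7 = α_4. Error position i = 4.
  Consistency check: S_2/S_1 = 10·4 = 40 ≡ 7 = α_err ✓ (single-error assumption holds).
Step 4: error magnitude e = S_0/v_4 = S_0·∏_{j≠4}(α_4 − α_j) = 2·7 = 14 ≡ 3 (mod 11).
Step 5: correct position 4: c_4 = r_4 − e = 3 − 3 ≡ 0 (mod 11). Hence c = [3, 4, 6, 0, 1].
  Check: interpolating c through the α_i gives m(x) = 10 + 8·x (degree < 2) with m(α_i) = c_i for every i, so c is indeed a codeword.


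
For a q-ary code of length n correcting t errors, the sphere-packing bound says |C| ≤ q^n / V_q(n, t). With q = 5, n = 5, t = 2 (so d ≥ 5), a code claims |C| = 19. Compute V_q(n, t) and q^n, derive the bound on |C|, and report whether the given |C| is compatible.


V_q(n, t) = 181, q^n = 3125, Hamming bound = 17, |C| = 19 > bound (violated).

Step 1: Compute V_q(n, t) = Σ_{j=0}^2 C(n, j) (q−1)^j.
  j = 0: C(5,0)·(4)^0 = 1·1 = 1.
  j = 1: C(5,1)·(4)^1 = 5·4 = 20.
  j = 2: C(5,2)·(4)^2 = 10·16 = 160.
  V_q(n, t) = 1 + 20 + 160 = 181.
Step 2: q^n = 5^5 = 3125.
Step 3: Hamming bound ⌊q^n / V_q(n,t)⌋ = ⌊3125/181⌋ = 17.
Step 4: Compare |C| = 19 to 17: violated.
The claimed |C| lies above the Hamming bound, so no 5-ary code of length 5 with d ≥ 5 can have 19 codewords.


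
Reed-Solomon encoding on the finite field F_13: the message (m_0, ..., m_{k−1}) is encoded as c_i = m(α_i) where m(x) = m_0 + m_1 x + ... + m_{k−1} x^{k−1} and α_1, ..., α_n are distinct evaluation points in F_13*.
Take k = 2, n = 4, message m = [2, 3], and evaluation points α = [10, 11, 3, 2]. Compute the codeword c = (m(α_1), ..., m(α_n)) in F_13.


c = [6, 9, 11, 8]

Message polynomial: m(x) = 2 + 3·x (mod 13).
For each evaluation point α_i, compute m(α_i) mod 13:
  α_1 = 10: Horner steps 3 → 6, so m(10) = 6.
  α_2 = 11: Horner steps 3 → 9, so m(11) = 9.
  α_3 = 3: Horner steps 3 → 11, so m(3) = 11.
  α_4 = 2: Horner steps 3 → 8, so m(2) = 8.
Codeword c = [6, 9, 11, 8] ∈ F_13^4.
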